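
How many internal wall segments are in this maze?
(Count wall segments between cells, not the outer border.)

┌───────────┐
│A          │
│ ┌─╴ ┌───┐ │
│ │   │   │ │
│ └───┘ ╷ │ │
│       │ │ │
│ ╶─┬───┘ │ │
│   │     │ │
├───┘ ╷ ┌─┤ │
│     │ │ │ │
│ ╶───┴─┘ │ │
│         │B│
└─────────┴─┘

Counting internal wall segments:
Total internal walls: 25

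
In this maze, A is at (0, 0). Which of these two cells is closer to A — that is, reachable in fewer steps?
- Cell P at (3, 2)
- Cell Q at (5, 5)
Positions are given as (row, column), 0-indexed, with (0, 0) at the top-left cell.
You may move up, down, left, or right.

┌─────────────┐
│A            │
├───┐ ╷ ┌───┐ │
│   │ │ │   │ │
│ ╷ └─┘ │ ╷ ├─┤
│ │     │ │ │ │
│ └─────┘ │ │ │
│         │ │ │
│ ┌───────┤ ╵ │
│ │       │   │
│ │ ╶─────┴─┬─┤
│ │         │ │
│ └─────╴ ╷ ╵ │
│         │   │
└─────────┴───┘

Shortest path A → P at (3, 2): 13 steps
Shortest path A → Q at (5, 5): 20 steps

P is closer (13 steps vs 20 steps).

Path to P:

┌─────────────┐
│A → → ↓      │
├───┐ ╷ ┌───┐ │
│↓ ↰│ │↓│   │ │
│ ╷ └─┘ │ ╷ ├─┤
│↓│↑ ← ↲│ │ │ │
│ └─────┘ │ │ │
│↳ → P    │ │ │
│ ┌───────┤ ╵ │
│ │       │   │
│ │ ╶─────┴─┬─┤
│ │         │ │
│ └─────╴ ╷ ╵ │
│         │   │
└─────────┴───┘

Path to Q:

┌─────────────┐
│A → → ↓      │
├───┐ ╷ ┌───┐ │
│↓ ↰│ │↓│   │ │
│ ╷ └─┘ │ ╷ ├─┤
│↓│↑ ← ↲│ │ │ │
│ └─────┘ │ │ │
│↓        │ │ │
│ ┌───────┤ ╵ │
│↓│       │   │
│ │ ╶─────┴─┬─┤
│↓│      ↱ Q│ │
│ └─────╴ ╷ ╵ │
│↳ → → → ↑│   │
└─────────┴───┘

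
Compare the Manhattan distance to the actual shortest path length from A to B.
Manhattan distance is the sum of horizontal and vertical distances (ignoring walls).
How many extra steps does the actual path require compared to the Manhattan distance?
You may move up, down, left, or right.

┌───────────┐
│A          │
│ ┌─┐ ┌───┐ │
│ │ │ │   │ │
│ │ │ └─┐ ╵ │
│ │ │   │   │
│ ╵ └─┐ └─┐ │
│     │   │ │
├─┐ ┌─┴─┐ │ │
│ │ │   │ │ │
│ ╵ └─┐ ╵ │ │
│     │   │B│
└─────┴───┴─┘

Manhattan distance: |5 - 0| + |5 - 0| = 10
Actual path length: 10
Extra steps: 10 - 10 = 0

Solution:

┌───────────┐
│A → → → → ↓│
│ ┌─┐ ┌───┐ │
│ │ │ │   │↓│
│ │ │ └─┐ ╵ │
│ │ │   │  ↓│
│ ╵ └─┐ └─┐ │
│     │   │↓│
├─┐ ┌─┴─┐ │ │
│ │ │   │ │↓│
│ ╵ └─┐ ╵ │ │
│     │   │B│
└─────┴───┴─┘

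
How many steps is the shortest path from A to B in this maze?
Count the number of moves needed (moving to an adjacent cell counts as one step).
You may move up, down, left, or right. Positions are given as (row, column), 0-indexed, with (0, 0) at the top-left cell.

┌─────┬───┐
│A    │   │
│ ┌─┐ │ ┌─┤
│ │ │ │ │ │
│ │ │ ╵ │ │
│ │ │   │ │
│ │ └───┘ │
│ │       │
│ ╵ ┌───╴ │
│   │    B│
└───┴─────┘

Using BFS to find shortest path:
Start: (0, 0), End: (4, 4)
Path found:
(0,0) → (1,0) → (2,0) → (3,0) → (4,0) → (4,1) → (3,1) → (3,2) → (3,3) → (3,4) → (4,4)
Number of steps: 10

Solution:

┌─────┬───┐
│A    │   │
│ ┌─┐ │ ┌─┤
│↓│ │ │ │ │
│ │ │ ╵ │ │
│↓│ │   │ │
│ │ └───┘ │
│↓│↱ → → ↓│
│ ╵ ┌───╴ │
│↳ ↑│    B│
└───┴─────┘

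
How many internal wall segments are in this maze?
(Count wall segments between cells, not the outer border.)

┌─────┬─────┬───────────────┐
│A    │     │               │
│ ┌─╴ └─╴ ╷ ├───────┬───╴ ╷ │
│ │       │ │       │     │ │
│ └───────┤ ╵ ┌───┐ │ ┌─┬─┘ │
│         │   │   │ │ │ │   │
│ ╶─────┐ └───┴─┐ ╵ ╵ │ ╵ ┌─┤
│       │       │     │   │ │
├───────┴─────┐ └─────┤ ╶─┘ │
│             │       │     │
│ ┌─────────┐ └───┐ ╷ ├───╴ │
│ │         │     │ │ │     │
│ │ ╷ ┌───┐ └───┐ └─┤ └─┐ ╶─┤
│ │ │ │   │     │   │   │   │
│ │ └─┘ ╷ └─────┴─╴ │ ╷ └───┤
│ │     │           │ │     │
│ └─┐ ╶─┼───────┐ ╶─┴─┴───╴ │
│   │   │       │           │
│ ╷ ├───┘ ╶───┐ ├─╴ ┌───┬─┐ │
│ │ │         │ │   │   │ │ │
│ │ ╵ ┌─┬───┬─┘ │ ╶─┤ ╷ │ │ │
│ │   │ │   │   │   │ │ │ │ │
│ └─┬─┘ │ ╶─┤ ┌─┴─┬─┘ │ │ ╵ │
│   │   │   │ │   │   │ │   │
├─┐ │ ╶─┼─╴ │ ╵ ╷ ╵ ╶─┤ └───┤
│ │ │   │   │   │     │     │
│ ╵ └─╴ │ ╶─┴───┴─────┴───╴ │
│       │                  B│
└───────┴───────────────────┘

Counting internal wall segments:
Total internal walls: 169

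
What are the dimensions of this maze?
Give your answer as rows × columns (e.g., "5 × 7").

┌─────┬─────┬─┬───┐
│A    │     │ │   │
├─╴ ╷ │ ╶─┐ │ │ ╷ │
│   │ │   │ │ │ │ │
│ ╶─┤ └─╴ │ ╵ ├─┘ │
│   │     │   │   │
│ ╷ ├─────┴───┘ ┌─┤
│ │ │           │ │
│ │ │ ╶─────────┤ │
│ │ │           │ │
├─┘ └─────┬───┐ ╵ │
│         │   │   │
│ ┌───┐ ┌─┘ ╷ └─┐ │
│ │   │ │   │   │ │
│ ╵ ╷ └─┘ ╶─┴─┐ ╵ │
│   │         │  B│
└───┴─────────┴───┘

Counting the maze dimensions:
Rows (vertical): 8
Columns (horizontal): 9
Dimensions: 8 × 9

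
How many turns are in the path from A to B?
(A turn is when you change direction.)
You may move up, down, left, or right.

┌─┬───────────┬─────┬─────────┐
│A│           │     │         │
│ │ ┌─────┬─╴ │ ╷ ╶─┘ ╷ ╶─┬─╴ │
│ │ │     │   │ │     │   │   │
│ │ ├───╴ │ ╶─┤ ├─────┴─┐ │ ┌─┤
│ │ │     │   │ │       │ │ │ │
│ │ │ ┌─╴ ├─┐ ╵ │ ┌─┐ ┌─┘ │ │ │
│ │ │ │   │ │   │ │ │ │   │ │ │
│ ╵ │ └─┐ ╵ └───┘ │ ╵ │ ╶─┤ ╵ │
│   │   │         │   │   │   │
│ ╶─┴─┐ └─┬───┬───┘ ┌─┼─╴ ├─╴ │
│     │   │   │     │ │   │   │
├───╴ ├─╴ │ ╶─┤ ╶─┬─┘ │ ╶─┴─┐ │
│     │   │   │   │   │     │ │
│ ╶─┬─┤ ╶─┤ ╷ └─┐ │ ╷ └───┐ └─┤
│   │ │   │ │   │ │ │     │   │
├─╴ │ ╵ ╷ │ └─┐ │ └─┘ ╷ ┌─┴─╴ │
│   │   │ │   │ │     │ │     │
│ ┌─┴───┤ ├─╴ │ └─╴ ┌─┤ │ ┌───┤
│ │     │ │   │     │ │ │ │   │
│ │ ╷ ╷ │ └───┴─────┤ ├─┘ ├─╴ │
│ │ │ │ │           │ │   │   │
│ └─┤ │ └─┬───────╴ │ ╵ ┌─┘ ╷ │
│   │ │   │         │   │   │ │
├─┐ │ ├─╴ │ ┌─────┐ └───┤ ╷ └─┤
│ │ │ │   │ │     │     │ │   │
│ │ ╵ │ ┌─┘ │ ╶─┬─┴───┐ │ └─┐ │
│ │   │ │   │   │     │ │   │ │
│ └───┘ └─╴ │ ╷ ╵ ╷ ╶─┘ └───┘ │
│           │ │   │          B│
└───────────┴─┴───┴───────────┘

Directions: down, down, down, down, down, right, right, down, left, left, down, right, down, left, down, down, down, right, down, down, right, up, up, up, up, right, down, down, right, down, left, down, down, right, right, up, up, up, right, right, right, right, down, right, right, down, down, right, right, right
Number of turns: 25

Solution:

┌─┬───────────┬─────┬─────────┐
│A│           │     │         │
│ │ ┌─────┬─╴ │ ╷ ╶─┘ ╷ ╶─┬─╴ │
│↓│ │     │   │ │     │   │   │
│ │ ├───╴ │ ╶─┤ ├─────┴─┐ │ ┌─┤
│↓│ │     │   │ │       │ │ │ │
│ │ │ ┌─╴ ├─┐ ╵ │ ┌─┐ ┌─┘ │ │ │
│↓│ │ │   │ │   │ │ │ │   │ │ │
│ ╵ │ └─┐ ╵ └───┘ │ ╵ │ ╶─┤ ╵ │
│↓  │   │         │   │   │   │
│ ╶─┴─┐ └─┬───┬───┘ ┌─┼─╴ ├─╴ │
│↳ → ↓│   │   │     │ │   │   │
├───╴ ├─╴ │ ╶─┤ ╶─┬─┘ │ ╶─┴─┐ │
│↓ ← ↲│   │   │   │   │     │ │
│ ╶─┬─┤ ╶─┤ ╷ └─┐ │ ╷ └───┐ └─┤
│↳ ↓│ │   │ │   │ │ │     │   │
├─╴ │ ╵ ╷ │ └─┐ │ └─┘ ╷ ┌─┴─╴ │
│↓ ↲│   │ │   │ │     │ │     │
│ ┌─┴───┤ ├─╴ │ └─╴ ┌─┤ │ ┌───┤
│↓│  ↱ ↓│ │   │     │ │ │ │   │
│ │ ╷ ╷ │ └───┴─────┤ ├─┘ ├─╴ │
│↓│ │↑│↓│           │ │   │   │
│ └─┤ │ └─┬───────╴ │ ╵ ┌─┘ ╷ │
│↳ ↓│↑│↳ ↓│↱ → → → ↓│   │   │ │
├─┐ │ ├─╴ │ ┌─────┐ └───┤ ╷ └─┤
│ │↓│↑│↓ ↲│↑│     │↳ → ↓│ │   │
│ │ ╵ │ ┌─┘ │ ╶─┬─┴───┐ │ └─┐ │
│ │↳ ↑│↓│  ↑│   │     │↓│   │ │
│ └───┘ └─╴ │ ╷ ╵ ╷ ╶─┘ └───┘ │
│      ↳ → ↑│ │   │    ↳ → → B│
└───────────┴─┴───┴───────────┘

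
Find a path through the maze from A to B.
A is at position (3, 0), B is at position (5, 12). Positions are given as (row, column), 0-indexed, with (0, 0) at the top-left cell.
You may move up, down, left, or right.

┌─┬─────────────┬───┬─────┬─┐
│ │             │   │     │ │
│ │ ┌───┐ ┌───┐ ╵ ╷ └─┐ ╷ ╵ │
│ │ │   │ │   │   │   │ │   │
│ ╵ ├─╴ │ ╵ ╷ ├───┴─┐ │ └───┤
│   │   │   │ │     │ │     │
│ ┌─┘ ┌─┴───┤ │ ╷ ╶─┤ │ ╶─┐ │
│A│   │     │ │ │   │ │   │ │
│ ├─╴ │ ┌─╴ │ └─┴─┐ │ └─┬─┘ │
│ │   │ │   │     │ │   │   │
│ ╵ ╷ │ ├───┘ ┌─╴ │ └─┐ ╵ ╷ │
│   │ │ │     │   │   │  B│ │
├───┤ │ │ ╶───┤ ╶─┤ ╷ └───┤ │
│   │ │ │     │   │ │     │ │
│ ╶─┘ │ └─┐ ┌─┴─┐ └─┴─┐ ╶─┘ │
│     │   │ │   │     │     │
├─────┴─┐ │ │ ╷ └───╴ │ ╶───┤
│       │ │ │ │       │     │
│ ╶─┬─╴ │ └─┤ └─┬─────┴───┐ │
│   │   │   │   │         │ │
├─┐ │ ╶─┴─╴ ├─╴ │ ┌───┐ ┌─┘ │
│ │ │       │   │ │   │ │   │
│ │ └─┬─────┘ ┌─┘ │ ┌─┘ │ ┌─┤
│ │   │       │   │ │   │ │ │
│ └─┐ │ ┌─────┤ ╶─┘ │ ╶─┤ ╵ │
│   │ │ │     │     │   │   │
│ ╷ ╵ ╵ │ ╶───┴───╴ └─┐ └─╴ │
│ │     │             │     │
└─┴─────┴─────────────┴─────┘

Finding the shortest path from (3, 0) to (5, 12):
Path length: 22 steps
Directions: up → right → up → up → right → right → right → right → right → right → down → right → up → right → down → right → down → down → down → right → down → right

Solution:

┌─┬─────────────┬───┬─────┬─┐
│ │↱ → → → → → ↓│↱ ↓│     │ │
│ │ ┌───┐ ┌───┐ ╵ ╷ └─┐ ╷ ╵ │
│ │↑│   │ │   │↳ ↑│↳ ↓│ │   │
│ ╵ ├─╴ │ ╵ ╷ ├───┴─┐ │ └───┤
│↱ ↑│   │   │ │     │↓│     │
│ ┌─┘ ┌─┴───┤ │ ╷ ╶─┤ │ ╶─┐ │
│A│   │     │ │ │   │↓│   │ │
│ ├─╴ │ ┌─╴ │ └─┴─┐ │ └─┬─┘ │
│ │   │ │   │     │ │↳ ↓│   │
│ ╵ ╷ │ ├───┘ ┌─╴ │ └─┐ ╵ ╷ │
│   │ │ │     │   │   │↳ B│ │
├───┤ │ │ ╶───┤ ╶─┤ ╷ └───┤ │
│   │ │ │     │   │ │     │ │
│ ╶─┘ │ └─┐ ┌─┴─┐ └─┴─┐ ╶─┘ │
│     │   │ │   │     │     │
├─────┴─┐ │ │ ╷ └───╴ │ ╶───┤
│       │ │ │ │       │     │
│ ╶─┬─╴ │ └─┤ └─┬─────┴───┐ │
│   │   │   │   │         │ │
├─┐ │ ╶─┴─╴ ├─╴ │ ┌───┐ ┌─┘ │
│ │ │       │   │ │   │ │   │
│ │ └─┬─────┘ ┌─┘ │ ┌─┘ │ ┌─┤
│ │   │       │   │ │   │ │ │
│ └─┐ │ ┌─────┤ ╶─┘ │ ╶─┤ ╵ │
│   │ │ │     │     │   │   │
│ ╷ ╵ ╵ │ ╶───┴───╴ └─┐ └─╴ │
│ │     │             │     │
└─┴─────┴─────────────┴─────┘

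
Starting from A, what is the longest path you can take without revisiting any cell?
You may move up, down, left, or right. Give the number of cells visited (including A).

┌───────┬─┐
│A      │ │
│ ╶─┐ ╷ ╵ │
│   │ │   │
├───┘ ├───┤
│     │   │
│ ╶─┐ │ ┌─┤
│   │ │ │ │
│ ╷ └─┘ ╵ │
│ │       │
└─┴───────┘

Finding longest simple path using DFS:
Start: (0, 0)
Longest path visits 15 cells
Path: A → right → right → down → down → left → left → down → right → down → right → right → up → up → right

Solution:

┌───────┬─┐
│A → ↓  │ │
│ ╶─┐ ╷ ╵ │
│   │↓│   │
├───┘ ├───┤
│↓ ← ↲│↱ B│
│ ╶─┐ │ ┌─┤
│↳ ↓│ │↑│ │
│ ╷ └─┘ ╵ │
│ │↳ → ↑  │
└─┴───────┘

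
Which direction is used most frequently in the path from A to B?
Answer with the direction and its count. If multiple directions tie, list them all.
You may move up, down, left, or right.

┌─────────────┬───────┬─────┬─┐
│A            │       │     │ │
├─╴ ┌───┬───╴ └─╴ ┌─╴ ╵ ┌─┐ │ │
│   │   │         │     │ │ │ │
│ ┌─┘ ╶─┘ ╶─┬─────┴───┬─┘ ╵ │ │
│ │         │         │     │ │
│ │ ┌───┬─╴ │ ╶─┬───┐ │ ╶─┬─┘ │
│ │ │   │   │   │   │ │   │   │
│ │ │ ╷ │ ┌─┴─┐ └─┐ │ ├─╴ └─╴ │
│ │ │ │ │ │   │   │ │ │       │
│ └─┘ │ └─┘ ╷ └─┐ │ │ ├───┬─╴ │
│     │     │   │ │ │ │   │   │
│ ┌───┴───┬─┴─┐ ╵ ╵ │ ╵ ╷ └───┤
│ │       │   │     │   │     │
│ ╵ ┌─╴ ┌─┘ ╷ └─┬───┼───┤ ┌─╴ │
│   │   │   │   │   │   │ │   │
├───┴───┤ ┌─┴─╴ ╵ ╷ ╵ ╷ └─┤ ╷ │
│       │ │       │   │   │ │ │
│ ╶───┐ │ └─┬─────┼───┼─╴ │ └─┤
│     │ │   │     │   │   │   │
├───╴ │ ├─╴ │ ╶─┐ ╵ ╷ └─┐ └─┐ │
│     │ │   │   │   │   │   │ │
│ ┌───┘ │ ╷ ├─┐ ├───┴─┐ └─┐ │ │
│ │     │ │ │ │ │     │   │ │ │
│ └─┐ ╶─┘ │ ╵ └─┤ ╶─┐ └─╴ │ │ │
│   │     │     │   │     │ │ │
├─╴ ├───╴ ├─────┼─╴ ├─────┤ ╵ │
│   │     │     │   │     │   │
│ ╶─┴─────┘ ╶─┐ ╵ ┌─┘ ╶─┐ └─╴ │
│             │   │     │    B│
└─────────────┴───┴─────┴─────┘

Directions: right, down, left, down, down, down, down, right, right, up, up, right, down, down, right, right, up, right, down, right, down, right, up, up, left, up, left, up, right, right, right, right, down, down, down, down, right, up, right, down, right, right, down, left, down, down, right, down, down, down, down, down
Counts: {'right': 18, 'down': 22, 'left': 4, 'up': 8}
Most common: down (22 times)

Solution:

┌─────────────┬───────┬─────┬─┐
│A ↓          │       │     │ │
├─╴ ┌───┬───╴ └─╴ ┌─╴ ╵ ┌─┐ │ │
│↓ ↲│   │         │     │ │ │ │
│ ┌─┘ ╶─┘ ╶─┬─────┴───┬─┘ ╵ │ │
│↓│         │↱ → → → ↓│     │ │
│ │ ┌───┬─╴ │ ╶─┬───┐ │ ╶─┬─┘ │
│↓│ │↱ ↓│   │↑ ↰│   │↓│   │   │
│ │ │ ╷ │ ┌─┴─┐ └─┐ │ ├─╴ └─╴ │
│↓│ │↑│↓│ │↱ ↓│↑ ↰│ │↓│       │
│ └─┘ │ └─┘ ╷ └─┐ │ │ ├───┬─╴ │
│↳ → ↑│↳ → ↑│↳ ↓│↑│ │↓│↱ ↓│   │
│ ┌───┴───┬─┴─┐ ╵ ╵ │ ╵ ╷ └───┤
│ │       │   │↳ ↑  │↳ ↑│↳ → ↓│
│ ╵ ┌─╴ ┌─┘ ╷ └─┬───┼───┤ ┌─╴ │
│   │   │   │   │   │   │ │↓ ↲│
├───┴───┤ ┌─┴─╴ ╵ ╷ ╵ ╷ └─┤ ╷ │
│       │ │       │   │   │↓│ │
│ ╶───┐ │ └─┬─────┼───┼─╴ │ └─┤
│     │ │   │     │   │   │↳ ↓│
├───╴ │ ├─╴ │ ╶─┐ ╵ ╷ └─┐ └─┐ │
│     │ │   │   │   │   │   │↓│
│ ┌───┘ │ ╷ ├─┐ ├───┴─┐ └─┐ │ │
│ │     │ │ │ │ │     │   │ │↓│
│ └─┐ ╶─┘ │ ╵ └─┤ ╶─┐ └─╴ │ │ │
│   │     │     │   │     │ │↓│
├─╴ ├───╴ ├─────┼─╴ ├─────┤ ╵ │
│   │     │     │   │     │  ↓│
│ ╶─┴─────┘ ╶─┐ ╵ ┌─┘ ╶─┐ └─╴ │
│             │   │     │    B│
└─────────────┴───┴─────┴─────┘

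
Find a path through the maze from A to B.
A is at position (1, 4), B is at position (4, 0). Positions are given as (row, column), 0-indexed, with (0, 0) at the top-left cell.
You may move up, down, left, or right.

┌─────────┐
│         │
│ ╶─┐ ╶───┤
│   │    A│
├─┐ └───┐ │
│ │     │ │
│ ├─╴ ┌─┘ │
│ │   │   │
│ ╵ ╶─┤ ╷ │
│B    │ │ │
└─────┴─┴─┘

Finding the shortest path from (1, 4) to (4, 0):
Path length: 13 steps
Directions: left → left → up → left → left → down → right → down → right → down → left → down → left

Solution:

┌─────────┐
│↓ ← ↰    │
│ ╶─┐ ╶───┤
│↳ ↓│↑ ← A│
├─┐ └───┐ │
│ │↳ ↓  │ │
│ ├─╴ ┌─┘ │
│ │↓ ↲│   │
│ ╵ ╶─┤ ╷ │
│B ↲  │ │ │
└─────┴─┴─┘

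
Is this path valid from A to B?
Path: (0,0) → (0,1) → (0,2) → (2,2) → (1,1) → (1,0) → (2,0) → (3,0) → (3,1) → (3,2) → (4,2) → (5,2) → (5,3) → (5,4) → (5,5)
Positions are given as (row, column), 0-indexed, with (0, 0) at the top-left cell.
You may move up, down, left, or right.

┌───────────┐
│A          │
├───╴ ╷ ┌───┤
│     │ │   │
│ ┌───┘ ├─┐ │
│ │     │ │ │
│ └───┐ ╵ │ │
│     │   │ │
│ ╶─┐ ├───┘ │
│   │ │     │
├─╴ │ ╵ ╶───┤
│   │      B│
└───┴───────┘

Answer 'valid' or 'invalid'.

Checking path validity:
Result: Invalid move at step 3: cannot move from (0, 2) to (2, 2).

invalid

Correct solution:

┌───────────┐
│A → ↓      │
├───╴ ╷ ┌───┤
│↓ ← ↲│ │   │
│ ┌───┘ ├─┐ │
│↓│     │ │ │
│ └───┐ ╵ │ │
│↳ → ↓│   │ │
│ ╶─┐ ├───┘ │
│   │↓│     │
├─╴ │ ╵ ╶───┤
│   │↳ → → B│
└───┴───────┘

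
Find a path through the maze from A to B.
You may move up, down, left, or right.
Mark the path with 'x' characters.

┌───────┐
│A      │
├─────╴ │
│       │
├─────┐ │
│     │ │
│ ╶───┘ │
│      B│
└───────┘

Finding the shortest path through the maze:
Path length: 6 steps
Directions: right → right → right → down → down → down

Solution:

┌───────┐
│A x x x│
├─────╴ │
│      x│
├─────┐ │
│     │x│
│ ╶───┘ │
│      B│
└───────┘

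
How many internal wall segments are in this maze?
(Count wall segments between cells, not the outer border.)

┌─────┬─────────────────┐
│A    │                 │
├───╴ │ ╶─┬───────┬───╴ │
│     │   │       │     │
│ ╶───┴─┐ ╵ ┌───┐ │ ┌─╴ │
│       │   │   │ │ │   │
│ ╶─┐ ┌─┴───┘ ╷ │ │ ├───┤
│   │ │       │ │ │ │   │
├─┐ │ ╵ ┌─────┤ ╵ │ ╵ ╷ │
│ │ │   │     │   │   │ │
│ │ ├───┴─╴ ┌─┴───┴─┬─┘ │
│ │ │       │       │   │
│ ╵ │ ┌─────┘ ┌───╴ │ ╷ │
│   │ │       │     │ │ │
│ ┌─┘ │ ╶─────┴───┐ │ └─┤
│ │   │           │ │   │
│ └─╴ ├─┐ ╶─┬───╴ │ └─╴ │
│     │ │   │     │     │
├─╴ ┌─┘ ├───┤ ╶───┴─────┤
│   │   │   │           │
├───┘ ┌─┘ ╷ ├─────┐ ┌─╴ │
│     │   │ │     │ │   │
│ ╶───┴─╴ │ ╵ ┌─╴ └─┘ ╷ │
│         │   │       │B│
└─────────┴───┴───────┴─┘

Counting internal wall segments:
Total internal walls: 121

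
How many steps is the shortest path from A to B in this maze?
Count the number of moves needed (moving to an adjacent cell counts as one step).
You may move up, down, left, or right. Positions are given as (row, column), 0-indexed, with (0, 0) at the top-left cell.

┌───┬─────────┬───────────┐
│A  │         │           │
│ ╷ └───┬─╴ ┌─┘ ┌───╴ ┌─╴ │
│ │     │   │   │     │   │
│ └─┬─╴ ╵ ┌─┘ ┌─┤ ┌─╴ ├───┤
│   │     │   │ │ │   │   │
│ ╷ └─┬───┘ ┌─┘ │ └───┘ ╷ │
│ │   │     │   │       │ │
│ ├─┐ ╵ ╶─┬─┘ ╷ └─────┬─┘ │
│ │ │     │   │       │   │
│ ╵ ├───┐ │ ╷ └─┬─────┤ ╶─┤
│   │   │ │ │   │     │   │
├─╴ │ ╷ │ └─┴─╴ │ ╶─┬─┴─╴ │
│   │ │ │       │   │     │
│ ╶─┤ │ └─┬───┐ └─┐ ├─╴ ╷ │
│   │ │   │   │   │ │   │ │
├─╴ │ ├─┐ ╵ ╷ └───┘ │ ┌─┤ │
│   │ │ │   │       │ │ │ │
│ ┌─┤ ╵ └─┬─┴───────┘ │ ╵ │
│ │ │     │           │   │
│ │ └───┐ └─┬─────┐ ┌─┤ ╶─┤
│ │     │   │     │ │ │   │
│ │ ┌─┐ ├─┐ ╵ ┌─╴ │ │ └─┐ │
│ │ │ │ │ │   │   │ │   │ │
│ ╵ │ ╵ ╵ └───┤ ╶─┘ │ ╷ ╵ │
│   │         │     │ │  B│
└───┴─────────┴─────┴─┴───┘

Using BFS to find shortest path:
Start: (0, 0), End: (12, 12)
Path found:
(0,0) → (1,0) → (2,0) → (2,1) → (3,1) → (3,2) → (4,2) → (4,3) → (3,3) → (3,4) → (3,5) → (2,5) → (2,6) → (1,6) → (1,7) → (0,7) → (0,8) → (0,9) → (0,10) → (1,10) → (1,9) → (1,8) → (2,8) → (3,8) → (3,9) → (3,10) → (3,11) → (2,11) → (2,12) → (3,12) → (4,12) → (4,11) → (5,11) → (5,12) → (6,12) → (7,12) → (8,12) → (9,12) → (9,11) → (10,11) → (10,12) → (11,12) → (12,12)
Number of steps: 42

Solution:

┌───┬─────────┬───────────┐
│A  │         │↱ → → ↓    │
│ ╷ └───┬─╴ ┌─┘ ┌───╴ ┌─╴ │
│↓│     │   │↱ ↑│↓ ← ↲│   │
│ └─┬─╴ ╵ ┌─┘ ┌─┤ ┌─╴ ├───┤
│↳ ↓│     │↱ ↑│ │↓│   │↱ ↓│
│ ╷ └─┬───┘ ┌─┘ │ └───┘ ╷ │
│ │↳ ↓│↱ → ↑│   │↳ → → ↑│↓│
│ ├─┐ ╵ ╶─┬─┘ ╷ └─────┬─┘ │
│ │ │↳ ↑  │   │       │↓ ↲│
│ ╵ ├───┐ │ ╷ └─┬─────┤ ╶─┤
│   │   │ │ │   │     │↳ ↓│
├─╴ │ ╷ │ └─┴─╴ │ ╶─┬─┴─╴ │
│   │ │ │       │   │    ↓│
│ ╶─┤ │ └─┬───┐ └─┐ ├─╴ ╷ │
│   │ │   │   │   │ │   │↓│
├─╴ │ ├─┐ ╵ ╷ └───┘ │ ┌─┤ │
│   │ │ │   │       │ │ │↓│
│ ┌─┤ ╵ └─┬─┴───────┘ │ ╵ │
│ │ │     │           │↓ ↲│
│ │ └───┐ └─┬─────┐ ┌─┤ ╶─┤
│ │     │   │     │ │ │↳ ↓│
│ │ ┌─┐ ├─┐ ╵ ┌─╴ │ │ └─┐ │
│ │ │ │ │ │   │   │ │   │↓│
│ ╵ │ ╵ ╵ └───┤ ╶─┘ │ ╷ ╵ │
│   │         │     │ │  B│
└───┴─────────┴─────┴─┴───┘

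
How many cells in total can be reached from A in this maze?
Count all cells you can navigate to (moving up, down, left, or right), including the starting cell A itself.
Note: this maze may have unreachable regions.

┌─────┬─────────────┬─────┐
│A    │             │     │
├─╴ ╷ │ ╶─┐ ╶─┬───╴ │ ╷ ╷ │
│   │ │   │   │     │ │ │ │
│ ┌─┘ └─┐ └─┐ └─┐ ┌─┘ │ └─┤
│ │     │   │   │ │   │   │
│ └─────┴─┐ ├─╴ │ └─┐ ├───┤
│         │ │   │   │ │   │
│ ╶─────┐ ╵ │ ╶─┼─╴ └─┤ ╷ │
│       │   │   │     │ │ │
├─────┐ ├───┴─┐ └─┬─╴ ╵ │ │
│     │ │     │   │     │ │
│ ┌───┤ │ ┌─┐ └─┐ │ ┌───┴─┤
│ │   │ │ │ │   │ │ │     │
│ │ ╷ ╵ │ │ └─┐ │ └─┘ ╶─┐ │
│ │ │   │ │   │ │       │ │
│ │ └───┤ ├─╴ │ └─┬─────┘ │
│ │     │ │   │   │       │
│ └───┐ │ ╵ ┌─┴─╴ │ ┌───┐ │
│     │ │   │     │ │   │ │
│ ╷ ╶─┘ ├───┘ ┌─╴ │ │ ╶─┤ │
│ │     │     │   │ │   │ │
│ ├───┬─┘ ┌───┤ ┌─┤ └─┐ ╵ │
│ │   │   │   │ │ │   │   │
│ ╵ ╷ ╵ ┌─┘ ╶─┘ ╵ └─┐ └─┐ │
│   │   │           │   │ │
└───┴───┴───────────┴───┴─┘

Using BFS/flood-fill to find all reachable cells from A:
Maze size: 13 × 13 = 169 total cells
11 cell(s) are walled off and cannot be reached from A.
Reachable cells: 158

Reachable region (· marks reachable cells):

┌─────┬─────────────┬─────┐
│A · ·│· · · · · · ·│     │
├─╴ ╷ │ ╶─┐ ╶─┬───╴ │ ╷ ╷ │
│· ·│·│· ·│· ·│· · ·│ │ │ │
│ ┌─┘ └─┐ └─┐ └─┐ ┌─┘ │ └─┤
│·│· · ·│· ·│· ·│·│   │   │
│ └─────┴─┐ ├─╴ │ └─┐ ├───┤
│· · · · ·│·│· ·│· ·│ │· ·│
│ ╶─────┐ ╵ │ ╶─┼─╴ └─┤ ╷ │
│· · · ·│· ·│· ·│· · ·│·│·│
├─────┐ ├───┴─┐ └─┬─╴ ╵ │ │
│· · ·│·│· · ·│· ·│· · ·│·│
│ ┌───┤ │ ┌─┐ └─┐ │ ┌───┴─┤
│·│· ·│·│·│·│· ·│·│·│· · ·│
│ │ ╷ ╵ │ │ └─┐ │ └─┘ ╶─┐ │
│·│·│· ·│·│· ·│·│· · · ·│·│
│ │ └───┤ ├─╴ │ └─┬─────┘ │
│·│· · ·│·│· ·│· ·│· · · ·│
│ └───┐ │ ╵ ┌─┴─╴ │ ┌───┐ │
│· · ·│·│· ·│· · ·│·│· ·│·│
│ ╷ ╶─┘ ├───┘ ┌─╴ │ │ ╶─┤ │
│·│· · ·│· · ·│· ·│·│· ·│·│
│ ├───┬─┘ ┌───┤ ┌─┤ └─┐ ╵ │
│·│· ·│· ·│· ·│·│·│· ·│· ·│
│ ╵ ╷ ╵ ┌─┘ ╶─┘ ╵ └─┐ └─┐ │
│· ·│· ·│· · · · · ·│· ·│·│
└───┴───┴───────────┴───┴─┘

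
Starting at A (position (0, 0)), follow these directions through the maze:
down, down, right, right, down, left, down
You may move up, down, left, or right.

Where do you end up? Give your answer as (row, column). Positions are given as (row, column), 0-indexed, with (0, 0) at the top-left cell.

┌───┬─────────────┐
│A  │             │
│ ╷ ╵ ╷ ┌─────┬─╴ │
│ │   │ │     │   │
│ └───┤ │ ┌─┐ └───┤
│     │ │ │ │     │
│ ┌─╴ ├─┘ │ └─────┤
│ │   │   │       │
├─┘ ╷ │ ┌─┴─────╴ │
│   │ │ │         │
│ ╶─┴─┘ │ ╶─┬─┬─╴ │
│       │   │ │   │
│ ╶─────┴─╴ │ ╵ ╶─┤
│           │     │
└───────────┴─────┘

Following directions step by step:
Start: (0, 0)
  down: (0, 0) → (1, 0)
  down: (1, 0) → (2, 0)
  right: (2, 0) → (2, 1)
  right: (2, 1) → (2, 2)
  down: (2, 2) → (3, 2)
  left: (3, 2) → (3, 1)
  down: (3, 1) → (4, 1)
Final position: (4, 1)

Path taken:

┌───┬─────────────┐
│A  │             │
│ ╷ ╵ ╷ ┌─────┬─╴ │
│↓│   │ │     │   │
│ └───┤ │ ┌─┐ └───┤
│↳ → ↓│ │ │ │     │
│ ┌─╴ ├─┘ │ └─────┤
│ │↓ ↲│   │       │
├─┘ ╷ │ ┌─┴─────╴ │
│  B│ │ │         │
│ ╶─┴─┘ │ ╶─┬─┬─╴ │
│       │   │ │   │
│ ╶─────┴─╴ │ ╵ ╶─┤
│           │     │
└───────────┴─────┘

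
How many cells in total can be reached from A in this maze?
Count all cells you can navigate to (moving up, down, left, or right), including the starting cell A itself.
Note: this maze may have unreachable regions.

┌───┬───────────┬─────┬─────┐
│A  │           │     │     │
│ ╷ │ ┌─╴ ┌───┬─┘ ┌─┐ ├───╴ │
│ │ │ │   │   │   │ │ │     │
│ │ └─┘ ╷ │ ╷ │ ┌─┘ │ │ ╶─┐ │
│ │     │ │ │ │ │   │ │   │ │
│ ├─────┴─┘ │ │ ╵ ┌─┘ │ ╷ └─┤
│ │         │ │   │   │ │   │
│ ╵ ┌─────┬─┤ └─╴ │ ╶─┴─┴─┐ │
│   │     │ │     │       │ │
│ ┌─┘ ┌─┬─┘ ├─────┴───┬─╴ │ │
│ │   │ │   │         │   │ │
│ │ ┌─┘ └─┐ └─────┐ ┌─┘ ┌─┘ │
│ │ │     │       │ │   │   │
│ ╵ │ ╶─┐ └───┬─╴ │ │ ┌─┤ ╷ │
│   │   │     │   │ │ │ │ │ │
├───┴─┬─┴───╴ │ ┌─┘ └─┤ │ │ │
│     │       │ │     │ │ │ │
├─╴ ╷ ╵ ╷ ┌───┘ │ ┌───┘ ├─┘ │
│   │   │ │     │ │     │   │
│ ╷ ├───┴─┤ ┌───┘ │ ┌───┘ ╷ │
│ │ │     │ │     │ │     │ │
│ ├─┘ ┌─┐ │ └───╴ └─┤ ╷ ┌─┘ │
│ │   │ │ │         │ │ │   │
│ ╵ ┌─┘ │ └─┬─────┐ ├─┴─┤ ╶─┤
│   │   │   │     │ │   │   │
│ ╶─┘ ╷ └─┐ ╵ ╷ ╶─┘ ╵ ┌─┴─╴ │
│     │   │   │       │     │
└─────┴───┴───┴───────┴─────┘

Using BFS/flood-fill to find all reachable cells from A:
Maze size: 14 × 14 = 196 total cells
128 cell(s) are walled off and cannot be reached from A.
Reachable cells: 68

Reachable region (· marks reachable cells):

┌───┬───────────┬─────┬─────┐
│A ·│· · · · · ·│· · ·│     │
│ ╷ │ ┌─╴ ┌───┬─┘ ┌─┐ ├───╴ │
│·│·│·│· ·│· ·│· ·│·│·│     │
│ │ └─┘ ╷ │ ╷ │ ┌─┘ │ │ ╶─┐ │
│·│· · ·│·│·│·│·│· ·│·│   │ │
│ ├─────┴─┘ │ │ ╵ ┌─┘ │ ╷ └─┤
│·│· · · · ·│·│· ·│· ·│ │   │
│ ╵ ┌─────┬─┤ └─╴ │ ╶─┴─┴─┐ │
│· ·│· · ·│ │· · ·│· · · ·│ │
│ ┌─┘ ┌─┬─┘ ├─────┴───┬─╴ │ │
│·│· ·│ │   │         │· ·│ │
│ │ ┌─┘ └─┐ └─────┐ ┌─┘ ┌─┘ │
│·│·│     │       │ │· ·│   │
│ ╵ │ ╶─┐ └───┬─╴ │ │ ┌─┤ ╷ │
│· ·│   │     │   │ │·│ │ │ │
├───┴─┬─┴───╴ │ ┌─┘ └─┤ │ │ │
│     │       │ │     │ │ │ │
├─╴ ╷ ╵ ╷ ┌───┘ │ ┌───┘ ├─┘ │
│   │   │ │     │ │     │   │
│ ╷ ├───┴─┤ ┌───┘ │ ┌───┘ ╷ │
│ │ │     │ │     │ │     │ │
│ ├─┘ ┌─┐ │ └───╴ └─┤ ╷ ┌─┘ │
│ │   │ │ │         │ │ │   │
│ ╵ ┌─┘ │ └─┬─────┐ ├─┴─┤ ╶─┤
│   │   │   │     │ │   │   │
│ ╶─┘ ╷ └─┐ ╵ ╷ ╶─┘ ╵ ┌─┴─╴ │
│     │   │   │       │     │
└─────┴───┴───┴───────┴─────┘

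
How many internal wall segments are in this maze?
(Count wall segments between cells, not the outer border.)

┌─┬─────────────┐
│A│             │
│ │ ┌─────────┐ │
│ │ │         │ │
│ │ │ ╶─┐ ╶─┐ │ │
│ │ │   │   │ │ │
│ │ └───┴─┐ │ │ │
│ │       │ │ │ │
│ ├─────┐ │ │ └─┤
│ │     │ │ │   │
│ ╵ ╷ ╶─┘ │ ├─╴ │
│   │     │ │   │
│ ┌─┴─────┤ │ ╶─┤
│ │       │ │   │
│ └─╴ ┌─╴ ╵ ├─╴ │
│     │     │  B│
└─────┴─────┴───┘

Counting internal wall segments:
Total internal walls: 49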